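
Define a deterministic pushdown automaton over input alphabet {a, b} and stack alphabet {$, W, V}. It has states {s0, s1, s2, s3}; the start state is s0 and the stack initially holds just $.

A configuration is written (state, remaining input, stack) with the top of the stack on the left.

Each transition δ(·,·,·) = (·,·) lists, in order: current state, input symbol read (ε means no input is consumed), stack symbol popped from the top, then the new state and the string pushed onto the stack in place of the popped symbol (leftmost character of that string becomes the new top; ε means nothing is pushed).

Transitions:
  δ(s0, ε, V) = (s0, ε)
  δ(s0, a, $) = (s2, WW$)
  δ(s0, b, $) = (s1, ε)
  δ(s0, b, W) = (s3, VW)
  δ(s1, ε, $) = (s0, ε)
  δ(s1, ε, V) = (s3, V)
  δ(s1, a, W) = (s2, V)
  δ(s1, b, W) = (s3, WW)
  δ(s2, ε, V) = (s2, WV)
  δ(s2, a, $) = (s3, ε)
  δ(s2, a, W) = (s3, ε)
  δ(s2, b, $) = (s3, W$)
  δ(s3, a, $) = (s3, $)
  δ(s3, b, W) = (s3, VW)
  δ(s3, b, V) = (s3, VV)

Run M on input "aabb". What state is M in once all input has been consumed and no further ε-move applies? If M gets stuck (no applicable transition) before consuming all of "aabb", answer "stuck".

s3

(s0, aabb, $) ⊢ (s2, abb, WW$) ⊢ (s3, bb, W$) ⊢ (s3, b, VW$) ⊢ (s3, ε, VVW$)
All input consumed; M is in state s3.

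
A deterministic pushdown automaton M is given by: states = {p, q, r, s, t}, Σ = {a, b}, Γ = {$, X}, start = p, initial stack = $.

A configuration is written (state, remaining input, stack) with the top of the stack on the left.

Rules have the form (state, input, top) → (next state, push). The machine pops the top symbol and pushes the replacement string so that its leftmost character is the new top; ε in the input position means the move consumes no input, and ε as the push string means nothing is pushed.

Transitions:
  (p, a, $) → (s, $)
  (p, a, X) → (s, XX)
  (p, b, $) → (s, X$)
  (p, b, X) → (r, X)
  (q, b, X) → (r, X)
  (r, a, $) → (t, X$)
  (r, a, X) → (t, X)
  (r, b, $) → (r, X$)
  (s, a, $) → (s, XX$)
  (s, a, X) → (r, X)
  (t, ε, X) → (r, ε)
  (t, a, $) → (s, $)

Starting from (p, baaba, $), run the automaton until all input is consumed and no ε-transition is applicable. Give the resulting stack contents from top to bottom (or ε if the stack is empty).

(p, baaba, $) ⊢ (s, aaba, X$) ⊢ (r, aba, X$) ⊢ (t, ba, X$) ⊢ (r, ba, $) ⊢ (r, a, X$) ⊢ (t, ε, X$) ⊢ (r, ε, $)
All input consumed in state r with stack $.

$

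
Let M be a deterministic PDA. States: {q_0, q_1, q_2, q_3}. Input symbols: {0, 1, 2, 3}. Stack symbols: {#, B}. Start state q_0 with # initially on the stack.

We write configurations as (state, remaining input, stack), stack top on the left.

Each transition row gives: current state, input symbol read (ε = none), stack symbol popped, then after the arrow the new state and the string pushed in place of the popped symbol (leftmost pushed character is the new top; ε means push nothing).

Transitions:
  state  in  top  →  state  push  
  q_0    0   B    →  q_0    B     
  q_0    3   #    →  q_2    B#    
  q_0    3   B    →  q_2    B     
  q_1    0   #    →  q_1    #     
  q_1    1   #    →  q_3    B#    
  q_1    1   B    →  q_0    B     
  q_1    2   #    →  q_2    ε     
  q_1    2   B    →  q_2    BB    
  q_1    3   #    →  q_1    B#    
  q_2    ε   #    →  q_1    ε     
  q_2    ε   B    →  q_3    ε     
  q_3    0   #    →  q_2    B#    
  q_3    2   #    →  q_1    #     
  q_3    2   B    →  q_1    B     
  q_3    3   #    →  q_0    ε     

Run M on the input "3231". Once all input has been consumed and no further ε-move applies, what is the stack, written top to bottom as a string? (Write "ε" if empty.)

B#

(q_0, 3231, #) ⊢ (q_2, 231, B#) ⊢ (q_3, 231, #) ⊢ (q_1, 31, #) ⊢ (q_1, 1, B#) ⊢ (q_0, ε, B#)
All input consumed in state q_0 with stack B#.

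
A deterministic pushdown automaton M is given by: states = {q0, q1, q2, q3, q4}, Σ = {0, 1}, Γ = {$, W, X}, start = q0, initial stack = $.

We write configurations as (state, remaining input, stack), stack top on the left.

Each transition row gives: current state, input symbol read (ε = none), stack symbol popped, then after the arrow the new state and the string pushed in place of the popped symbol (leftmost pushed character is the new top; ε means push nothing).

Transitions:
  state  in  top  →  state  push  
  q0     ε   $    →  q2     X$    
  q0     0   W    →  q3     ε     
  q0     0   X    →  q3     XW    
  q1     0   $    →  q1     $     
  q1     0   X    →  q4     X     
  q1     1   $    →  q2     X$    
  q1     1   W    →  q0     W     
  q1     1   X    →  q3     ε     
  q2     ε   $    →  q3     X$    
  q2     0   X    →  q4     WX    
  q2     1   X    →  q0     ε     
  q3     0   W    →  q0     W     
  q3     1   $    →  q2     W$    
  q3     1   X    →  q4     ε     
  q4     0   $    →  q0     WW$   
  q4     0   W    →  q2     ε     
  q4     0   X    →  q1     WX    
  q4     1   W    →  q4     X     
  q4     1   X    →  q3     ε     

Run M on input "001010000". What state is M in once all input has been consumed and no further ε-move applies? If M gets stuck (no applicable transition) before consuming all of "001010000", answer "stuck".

stuck

(q0, 001010000, $)
  ε-move, top $: go to q2, push X$ → (q2, 001010000, X$)
  read 0, top X: go to q4, push WX → (q4, 01010000, WX$)
  read 0, top W: go to q2, push ε → (q2, 1010000, X$)
  read 1, top X: go to q0, push ε → (q0, 010000, $)
  ε-move, top $: go to q2, push X$ → (q2, 010000, X$)
  read 0, top X: go to q4, push WX → (q4, 10000, WX$)
  read 1, top W: go to q4, push X → (q4, 0000, XX$)
  read 0, top X: go to q1, push WX → (q1, 000, WXX$)
No transition for (q1, 0, top W); M blocks with input 000 remaining.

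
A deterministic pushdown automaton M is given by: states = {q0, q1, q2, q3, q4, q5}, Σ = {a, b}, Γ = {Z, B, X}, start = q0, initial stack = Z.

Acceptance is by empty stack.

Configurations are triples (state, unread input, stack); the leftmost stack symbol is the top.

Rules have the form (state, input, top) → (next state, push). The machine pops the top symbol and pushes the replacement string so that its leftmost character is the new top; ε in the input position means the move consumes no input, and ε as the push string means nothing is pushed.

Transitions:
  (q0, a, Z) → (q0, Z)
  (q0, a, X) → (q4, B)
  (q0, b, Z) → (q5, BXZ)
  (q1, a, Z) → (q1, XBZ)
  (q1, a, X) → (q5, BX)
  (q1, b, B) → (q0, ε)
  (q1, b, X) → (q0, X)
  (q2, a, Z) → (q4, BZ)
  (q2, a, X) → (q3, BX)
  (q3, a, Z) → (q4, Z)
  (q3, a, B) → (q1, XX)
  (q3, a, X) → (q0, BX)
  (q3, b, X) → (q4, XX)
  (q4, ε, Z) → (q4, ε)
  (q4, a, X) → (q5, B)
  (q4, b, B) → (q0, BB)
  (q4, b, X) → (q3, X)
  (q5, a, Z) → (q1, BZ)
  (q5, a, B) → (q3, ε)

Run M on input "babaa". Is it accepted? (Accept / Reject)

Reject

(q0, babaa, Z)
  read b, top Z: go to q5, push BXZ → (q5, abaa, BXZ)
  read a, top B: go to q3, push ε → (q3, baa, XZ)
  read b, top X: go to q4, push XX → (q4, aa, XXZ)
  read a, top X: go to q5, push B → (q5, a, BXZ)
  read a, top B: go to q3, push ε → (q3, ε, XZ)
All input consumed; stack is XZ, not empty, and no further ε-move applies.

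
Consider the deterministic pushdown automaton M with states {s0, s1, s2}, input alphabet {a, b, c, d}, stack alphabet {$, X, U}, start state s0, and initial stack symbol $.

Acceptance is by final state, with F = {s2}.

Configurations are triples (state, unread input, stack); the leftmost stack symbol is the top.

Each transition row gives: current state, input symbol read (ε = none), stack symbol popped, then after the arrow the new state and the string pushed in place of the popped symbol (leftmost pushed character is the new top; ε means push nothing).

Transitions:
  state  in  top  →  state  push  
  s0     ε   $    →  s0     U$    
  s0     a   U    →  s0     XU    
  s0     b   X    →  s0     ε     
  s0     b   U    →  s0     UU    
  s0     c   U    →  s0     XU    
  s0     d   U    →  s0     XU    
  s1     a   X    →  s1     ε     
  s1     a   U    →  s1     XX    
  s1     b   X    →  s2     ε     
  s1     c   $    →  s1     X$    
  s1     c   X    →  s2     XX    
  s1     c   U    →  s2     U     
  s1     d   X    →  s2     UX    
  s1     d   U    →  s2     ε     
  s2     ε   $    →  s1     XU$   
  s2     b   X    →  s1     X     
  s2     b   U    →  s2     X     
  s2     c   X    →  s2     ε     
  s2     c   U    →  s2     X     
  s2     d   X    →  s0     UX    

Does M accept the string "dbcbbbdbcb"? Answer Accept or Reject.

(s0, dbcbbbdbcb, $) ⊢ (s0, dbcbbbdbcb, U$) ⊢ (s0, bcbbbdbcb, XU$) ⊢ (s0, cbbbdbcb, U$) ⊢ (s0, bbbdbcb, XU$) ⊢ (s0, bbdbcb, U$) ⊢ (s0, bdbcb, UU$) ⊢ (s0, dbcb, UUU$) ⊢ (s0, bcb, XUUU$) ⊢ (s0, cb, UUU$) ⊢ (s0, b, XUUU$) ⊢ (s0, ε, UUU$)
All input consumed; state s0 ∉ F and no further ε-move applies.

Reject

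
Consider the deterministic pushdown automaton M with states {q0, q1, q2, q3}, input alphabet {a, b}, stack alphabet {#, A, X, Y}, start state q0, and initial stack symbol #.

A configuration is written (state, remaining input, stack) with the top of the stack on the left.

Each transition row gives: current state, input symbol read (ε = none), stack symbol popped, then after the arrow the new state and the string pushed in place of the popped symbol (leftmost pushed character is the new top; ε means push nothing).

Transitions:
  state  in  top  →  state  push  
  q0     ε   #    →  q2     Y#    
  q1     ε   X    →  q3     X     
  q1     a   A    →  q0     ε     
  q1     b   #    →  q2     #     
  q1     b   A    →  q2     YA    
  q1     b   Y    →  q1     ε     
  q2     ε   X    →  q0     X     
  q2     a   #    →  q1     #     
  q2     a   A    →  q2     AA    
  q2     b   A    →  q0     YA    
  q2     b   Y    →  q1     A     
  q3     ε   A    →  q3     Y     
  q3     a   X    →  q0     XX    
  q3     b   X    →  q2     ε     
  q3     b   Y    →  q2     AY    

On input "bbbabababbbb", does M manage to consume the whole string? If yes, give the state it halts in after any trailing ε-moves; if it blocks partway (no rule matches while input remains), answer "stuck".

(q0, bbbabababbbb, #)
  ε-move, top #: go to q2, push Y# → (q2, bbbabababbbb, Y#)
  read b, top Y: go to q1, push A → (q1, bbabababbbb, A#)
  read b, top A: go to q2, push YA → (q2, babababbbb, YA#)
  read b, top Y: go to q1, push A → (q1, abababbbb, AA#)
  read a, top A: go to q0, push ε → (q0, bababbbb, A#)
No transition for (q0, b, top A); M blocks with input bababbbb remaining.

stuck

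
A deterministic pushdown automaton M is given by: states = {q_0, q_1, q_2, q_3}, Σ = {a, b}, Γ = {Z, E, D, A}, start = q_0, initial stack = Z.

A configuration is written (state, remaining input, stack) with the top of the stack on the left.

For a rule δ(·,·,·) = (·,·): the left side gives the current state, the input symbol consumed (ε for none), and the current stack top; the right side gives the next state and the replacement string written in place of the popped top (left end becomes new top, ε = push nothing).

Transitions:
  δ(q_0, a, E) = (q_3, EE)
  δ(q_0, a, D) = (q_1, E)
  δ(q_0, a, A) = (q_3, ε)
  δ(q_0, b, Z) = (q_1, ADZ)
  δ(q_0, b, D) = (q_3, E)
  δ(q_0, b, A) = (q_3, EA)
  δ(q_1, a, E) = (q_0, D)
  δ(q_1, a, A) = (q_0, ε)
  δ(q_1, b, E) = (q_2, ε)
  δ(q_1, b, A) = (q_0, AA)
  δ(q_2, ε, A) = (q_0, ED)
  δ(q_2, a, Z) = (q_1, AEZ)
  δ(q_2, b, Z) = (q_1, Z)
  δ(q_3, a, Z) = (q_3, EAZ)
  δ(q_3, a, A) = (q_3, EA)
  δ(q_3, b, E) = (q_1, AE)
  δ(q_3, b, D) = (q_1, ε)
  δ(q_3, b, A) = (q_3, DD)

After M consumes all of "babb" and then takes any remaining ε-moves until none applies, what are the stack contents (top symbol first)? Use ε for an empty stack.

AEZ

(q_0, babb, Z)
  read b, top Z: go to q_1, push ADZ → (q_1, abb, ADZ)
  read a, top A: go to q_0, push ε → (q_0, bb, DZ)
  read b, top D: go to q_3, push E → (q_3, b, EZ)
  read b, top E: go to q_1, push AE → (q_1, ε, AEZ)
All input consumed in state q_1 with stack AEZ.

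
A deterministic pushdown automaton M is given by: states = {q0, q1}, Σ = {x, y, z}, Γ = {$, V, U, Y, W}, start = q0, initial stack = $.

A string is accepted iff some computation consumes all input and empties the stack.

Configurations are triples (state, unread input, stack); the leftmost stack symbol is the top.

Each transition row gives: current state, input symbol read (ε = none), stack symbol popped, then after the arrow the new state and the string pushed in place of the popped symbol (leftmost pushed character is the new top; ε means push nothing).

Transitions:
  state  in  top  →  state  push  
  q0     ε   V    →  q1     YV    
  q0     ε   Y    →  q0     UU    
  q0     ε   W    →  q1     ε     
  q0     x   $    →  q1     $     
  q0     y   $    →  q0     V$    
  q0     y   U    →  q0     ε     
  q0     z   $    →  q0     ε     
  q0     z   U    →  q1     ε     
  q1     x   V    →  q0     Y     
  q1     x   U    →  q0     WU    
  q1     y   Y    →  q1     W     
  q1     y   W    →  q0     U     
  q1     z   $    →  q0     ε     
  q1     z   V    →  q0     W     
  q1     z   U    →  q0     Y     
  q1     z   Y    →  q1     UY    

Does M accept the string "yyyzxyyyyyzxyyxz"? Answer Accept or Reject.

(q0, yyyzxyyyyyzxyyxz, $) ⊢ (q0, yyzxyyyyyzxyyxz, V$) ⊢ (q1, yyzxyyyyyzxyyxz, YV$) ⊢ (q1, yzxyyyyyzxyyxz, WV$) ⊢ (q0, zxyyyyyzxyyxz, UV$) ⊢ (q1, xyyyyyzxyyxz, V$) ⊢ (q0, yyyyyzxyyxz, Y$) ⊢ (q0, yyyyyzxyyxz, UU$) ⊢ (q0, yyyyzxyyxz, U$) ⊢ (q0, yyyzxyyxz, $) ⊢ (q0, yyzxyyxz, V$) ⊢ (q1, yyzxyyxz, YV$) ⊢ (q1, yzxyyxz, WV$) ⊢ (q0, zxyyxz, UV$) ⊢ (q1, xyyxz, V$) ⊢ (q0, yyxz, Y$) ⊢ (q0, yyxz, UU$) ⊢ (q0, yxz, U$) ⊢ (q0, xz, $) ⊢ (q1, z, $) ⊢ (q0, ε, ε)
All input consumed and the stack is empty.

Accept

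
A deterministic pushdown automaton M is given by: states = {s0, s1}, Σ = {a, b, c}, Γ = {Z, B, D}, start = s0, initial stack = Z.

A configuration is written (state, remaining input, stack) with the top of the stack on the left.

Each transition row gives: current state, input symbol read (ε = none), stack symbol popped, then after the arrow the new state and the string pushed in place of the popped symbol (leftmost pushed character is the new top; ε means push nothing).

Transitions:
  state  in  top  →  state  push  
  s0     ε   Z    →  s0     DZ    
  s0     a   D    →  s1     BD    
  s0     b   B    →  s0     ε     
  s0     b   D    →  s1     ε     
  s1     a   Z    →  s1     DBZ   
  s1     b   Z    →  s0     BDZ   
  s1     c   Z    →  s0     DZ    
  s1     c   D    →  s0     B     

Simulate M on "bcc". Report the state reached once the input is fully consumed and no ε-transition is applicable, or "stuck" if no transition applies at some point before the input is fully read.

(s0, bcc, Z) ⊢ (s0, bcc, DZ) ⊢ (s1, cc, Z) ⊢ (s0, c, DZ)
No transition for (s0, c, top D); M blocks with input c remaining.

stuck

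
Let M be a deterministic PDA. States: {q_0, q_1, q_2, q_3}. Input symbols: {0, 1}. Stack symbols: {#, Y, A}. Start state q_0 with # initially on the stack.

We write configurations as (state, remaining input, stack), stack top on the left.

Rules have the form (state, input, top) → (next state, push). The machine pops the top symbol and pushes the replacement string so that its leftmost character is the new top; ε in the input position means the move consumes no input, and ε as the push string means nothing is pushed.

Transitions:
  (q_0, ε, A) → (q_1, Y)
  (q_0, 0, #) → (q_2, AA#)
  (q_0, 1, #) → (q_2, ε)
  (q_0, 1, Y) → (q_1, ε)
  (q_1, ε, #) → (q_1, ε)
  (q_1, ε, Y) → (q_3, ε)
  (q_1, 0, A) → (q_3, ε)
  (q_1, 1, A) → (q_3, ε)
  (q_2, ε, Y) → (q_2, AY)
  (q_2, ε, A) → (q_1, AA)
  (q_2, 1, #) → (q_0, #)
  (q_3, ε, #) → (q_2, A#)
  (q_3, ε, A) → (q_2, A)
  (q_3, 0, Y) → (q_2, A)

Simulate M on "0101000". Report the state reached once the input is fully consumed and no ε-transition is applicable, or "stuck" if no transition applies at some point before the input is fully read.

q_1

(q_0, 0101000, #)
  read 0, top #: go to q_2, push AA# → (q_2, 101000, AA#)
  ε-move, top A: go to q_1, push AA → (q_1, 101000, AAA#)
  read 1, top A: go to q_3, push ε → (q_3, 01000, AA#)
  ε-move, top A: go to q_2, push A → (q_2, 01000, AA#)
  ε-move, top A: go to q_1, push AA → (q_1, 01000, AAA#)
  read 0, top A: go to q_3, push ε → (q_3, 1000, AA#)
  ε-move, top A: go to q_2, push A → (q_2, 1000, AA#)
  ε-move, top A: go to q_1, push AA → (q_1, 1000, AAA#)
  read 1, top A: go to q_3, push ε → (q_3, 000, AA#)
  ε-move, top A: go to q_2, push A → (q_2, 000, AA#)
  ε-move, top A: go to q_1, push AA → (q_1, 000, AAA#)
  read 0, top A: go to q_3, push ε → (q_3, 00, AA#)
  ε-move, top A: go to q_2, push A → (q_2, 00, AA#)
  ε-move, top A: go to q_1, push AA → (q_1, 00, AAA#)
  read 0, top A: go to q_3, push ε → (q_3, 0, AA#)
  ε-move, top A: go to q_2, push A → (q_2, 0, AA#)
  ε-move, top A: go to q_1, push AA → (q_1, 0, AAA#)
  read 0, top A: go to q_3, push ε → (q_3, ε, AA#)
  ε-move, top A: go to q_2, push A → (q_2, ε, AA#)
  ε-move, top A: go to q_1, push AA → (q_1, ε, AAA#)
All input consumed; M is in state q_1.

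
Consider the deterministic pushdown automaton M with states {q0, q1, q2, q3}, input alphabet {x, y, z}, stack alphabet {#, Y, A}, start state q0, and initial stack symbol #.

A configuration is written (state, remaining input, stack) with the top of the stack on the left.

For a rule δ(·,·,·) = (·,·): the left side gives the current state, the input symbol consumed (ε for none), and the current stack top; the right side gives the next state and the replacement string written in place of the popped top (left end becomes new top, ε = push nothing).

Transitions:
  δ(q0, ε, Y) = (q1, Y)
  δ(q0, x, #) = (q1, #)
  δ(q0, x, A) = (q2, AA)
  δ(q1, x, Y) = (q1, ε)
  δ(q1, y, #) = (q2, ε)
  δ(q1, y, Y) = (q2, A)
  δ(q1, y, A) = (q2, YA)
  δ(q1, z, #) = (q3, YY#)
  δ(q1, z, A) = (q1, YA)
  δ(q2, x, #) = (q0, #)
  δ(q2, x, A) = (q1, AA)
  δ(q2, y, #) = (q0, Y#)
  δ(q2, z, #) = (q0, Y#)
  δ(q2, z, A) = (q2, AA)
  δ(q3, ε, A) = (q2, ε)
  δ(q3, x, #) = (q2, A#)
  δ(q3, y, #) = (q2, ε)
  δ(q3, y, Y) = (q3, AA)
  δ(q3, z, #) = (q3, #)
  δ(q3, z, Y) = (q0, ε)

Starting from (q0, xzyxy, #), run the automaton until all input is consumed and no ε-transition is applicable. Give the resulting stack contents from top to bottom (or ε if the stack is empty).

(q0, xzyxy, #)
  read x, top #: go to q1, push # → (q1, zyxy, #)
  read z, top #: go to q3, push YY# → (q3, yxy, YY#)
  read y, top Y: go to q3, push AA → (q3, xy, AAY#)
  ε-move, top A: go to q2, push ε → (q2, xy, AY#)
  read x, top A: go to q1, push AA → (q1, y, AAY#)
  read y, top A: go to q2, push YA → (q2, ε, YAAY#)
All input consumed in state q2 with stack YAAY#.

YAAY#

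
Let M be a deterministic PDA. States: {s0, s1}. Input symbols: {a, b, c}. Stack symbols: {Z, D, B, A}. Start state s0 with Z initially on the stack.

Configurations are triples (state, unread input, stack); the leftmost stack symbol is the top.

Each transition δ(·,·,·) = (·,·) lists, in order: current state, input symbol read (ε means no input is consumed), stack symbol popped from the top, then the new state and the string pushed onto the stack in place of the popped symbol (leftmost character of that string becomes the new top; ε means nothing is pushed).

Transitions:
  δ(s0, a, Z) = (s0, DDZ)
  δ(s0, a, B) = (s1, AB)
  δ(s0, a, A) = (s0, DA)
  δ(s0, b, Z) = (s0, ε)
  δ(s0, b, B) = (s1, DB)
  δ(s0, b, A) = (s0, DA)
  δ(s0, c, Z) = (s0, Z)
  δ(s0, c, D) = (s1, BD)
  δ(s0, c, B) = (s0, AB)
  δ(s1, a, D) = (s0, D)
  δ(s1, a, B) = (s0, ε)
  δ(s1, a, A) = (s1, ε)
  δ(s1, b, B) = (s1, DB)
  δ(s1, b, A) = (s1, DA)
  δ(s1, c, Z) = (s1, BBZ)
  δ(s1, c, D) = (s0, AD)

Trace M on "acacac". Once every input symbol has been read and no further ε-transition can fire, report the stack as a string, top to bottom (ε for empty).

BDDZ

(s0, acacac, Z) ⊢ (s0, cacac, DDZ) ⊢ (s1, acac, BDDZ) ⊢ (s0, cac, DDZ) ⊢ (s1, ac, BDDZ) ⊢ (s0, c, DDZ) ⊢ (s1, ε, BDDZ)
All input consumed in state s1 with stack BDDZ.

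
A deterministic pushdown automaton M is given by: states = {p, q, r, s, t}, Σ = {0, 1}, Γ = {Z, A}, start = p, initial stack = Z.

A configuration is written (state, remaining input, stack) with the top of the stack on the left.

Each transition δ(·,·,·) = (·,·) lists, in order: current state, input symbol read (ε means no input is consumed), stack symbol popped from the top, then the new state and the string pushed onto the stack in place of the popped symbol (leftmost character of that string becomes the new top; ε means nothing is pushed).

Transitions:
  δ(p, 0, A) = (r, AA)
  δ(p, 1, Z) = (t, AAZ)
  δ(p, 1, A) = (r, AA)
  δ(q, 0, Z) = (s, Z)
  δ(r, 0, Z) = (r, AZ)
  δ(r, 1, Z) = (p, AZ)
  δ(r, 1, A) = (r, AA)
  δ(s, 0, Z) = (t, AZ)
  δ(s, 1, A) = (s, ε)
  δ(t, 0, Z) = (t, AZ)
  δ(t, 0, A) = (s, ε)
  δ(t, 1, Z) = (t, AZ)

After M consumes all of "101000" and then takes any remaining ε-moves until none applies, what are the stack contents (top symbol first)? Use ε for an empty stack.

AZ

(p, 101000, Z)
  read 1, top Z: go to t, push AAZ → (t, 01000, AAZ)
  read 0, top A: go to s, push ε → (s, 1000, AZ)
  read 1, top A: go to s, push ε → (s, 000, Z)
  read 0, top Z: go to t, push AZ → (t, 00, AZ)
  read 0, top A: go to s, push ε → (s, 0, Z)
  read 0, top Z: go to t, push AZ → (t, ε, AZ)
All input consumed in state t with stack AZ.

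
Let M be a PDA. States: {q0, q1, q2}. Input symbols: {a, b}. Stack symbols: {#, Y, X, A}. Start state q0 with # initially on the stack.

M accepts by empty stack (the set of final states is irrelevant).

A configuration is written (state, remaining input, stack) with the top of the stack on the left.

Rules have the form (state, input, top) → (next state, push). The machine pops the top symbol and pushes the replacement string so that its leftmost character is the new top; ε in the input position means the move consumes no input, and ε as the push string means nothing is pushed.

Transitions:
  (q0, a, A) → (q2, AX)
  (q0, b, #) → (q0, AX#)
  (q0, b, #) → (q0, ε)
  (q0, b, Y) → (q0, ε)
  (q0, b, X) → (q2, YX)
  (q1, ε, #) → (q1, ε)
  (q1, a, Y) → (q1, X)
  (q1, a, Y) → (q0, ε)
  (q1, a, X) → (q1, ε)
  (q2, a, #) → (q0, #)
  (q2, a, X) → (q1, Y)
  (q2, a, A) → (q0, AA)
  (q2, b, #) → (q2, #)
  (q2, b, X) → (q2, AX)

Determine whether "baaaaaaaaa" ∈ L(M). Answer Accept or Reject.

Reject

No computation consumes all input and empties the stack.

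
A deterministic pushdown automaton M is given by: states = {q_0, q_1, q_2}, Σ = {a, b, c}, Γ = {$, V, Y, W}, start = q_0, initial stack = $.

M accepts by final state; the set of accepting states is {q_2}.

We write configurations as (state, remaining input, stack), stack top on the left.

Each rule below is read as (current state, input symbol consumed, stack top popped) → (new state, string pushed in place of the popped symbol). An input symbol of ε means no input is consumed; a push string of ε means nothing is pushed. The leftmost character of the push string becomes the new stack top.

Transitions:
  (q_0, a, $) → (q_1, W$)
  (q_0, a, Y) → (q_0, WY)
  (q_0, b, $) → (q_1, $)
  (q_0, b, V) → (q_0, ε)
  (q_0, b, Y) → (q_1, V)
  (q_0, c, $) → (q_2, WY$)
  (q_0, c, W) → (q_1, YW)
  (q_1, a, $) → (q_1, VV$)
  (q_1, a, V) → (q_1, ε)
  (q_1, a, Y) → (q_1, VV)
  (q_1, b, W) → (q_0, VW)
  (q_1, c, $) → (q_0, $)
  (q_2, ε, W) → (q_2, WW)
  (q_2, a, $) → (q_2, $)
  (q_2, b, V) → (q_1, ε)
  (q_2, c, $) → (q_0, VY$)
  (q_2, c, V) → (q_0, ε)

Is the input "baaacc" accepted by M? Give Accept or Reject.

(q_0, baaacc, $)
  read b, top $: go to q_1, push $ → (q_1, aaacc, $)
  read a, top $: go to q_1, push VV$ → (q_1, aacc, VV$)
  read a, top V: go to q_1, push ε → (q_1, acc, V$)
  read a, top V: go to q_1, push ε → (q_1, cc, $)
  read c, top $: go to q_0, push $ → (q_0, c, $)
  read c, top $: go to q_2, push WY$ → (q_2, ε, WY$)
All input consumed; state q_2 ∈ F.

Accept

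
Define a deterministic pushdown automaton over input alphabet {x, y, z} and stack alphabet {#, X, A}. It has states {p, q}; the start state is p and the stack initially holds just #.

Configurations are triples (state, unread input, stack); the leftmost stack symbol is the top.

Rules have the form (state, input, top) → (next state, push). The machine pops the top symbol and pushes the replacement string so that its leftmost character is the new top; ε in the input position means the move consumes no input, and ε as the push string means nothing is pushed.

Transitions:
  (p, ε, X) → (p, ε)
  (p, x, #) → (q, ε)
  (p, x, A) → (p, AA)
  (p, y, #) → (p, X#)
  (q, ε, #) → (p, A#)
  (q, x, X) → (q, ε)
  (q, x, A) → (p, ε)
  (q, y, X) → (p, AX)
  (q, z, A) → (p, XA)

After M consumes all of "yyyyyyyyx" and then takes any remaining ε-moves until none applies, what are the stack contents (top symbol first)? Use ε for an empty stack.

(p, yyyyyyyyx, #) ⊢ (p, yyyyyyyx, X#) ⊢ (p, yyyyyyyx, #) ⊢ (p, yyyyyyx, X#) ⊢ (p, yyyyyyx, #) ⊢ (p, yyyyyx, X#) ⊢ (p, yyyyyx, #) ⊢ (p, yyyyx, X#) ⊢ (p, yyyyx, #) ⊢ (p, yyyx, X#) ⊢ (p, yyyx, #) ⊢ (p, yyx, X#) ⊢ (p, yyx, #) ⊢ (p, yx, X#) ⊢ (p, yx, #) ⊢ (p, x, X#) ⊢ (p, x, #) ⊢ (q, ε, ε)
All input consumed in state q with stack ε.

ε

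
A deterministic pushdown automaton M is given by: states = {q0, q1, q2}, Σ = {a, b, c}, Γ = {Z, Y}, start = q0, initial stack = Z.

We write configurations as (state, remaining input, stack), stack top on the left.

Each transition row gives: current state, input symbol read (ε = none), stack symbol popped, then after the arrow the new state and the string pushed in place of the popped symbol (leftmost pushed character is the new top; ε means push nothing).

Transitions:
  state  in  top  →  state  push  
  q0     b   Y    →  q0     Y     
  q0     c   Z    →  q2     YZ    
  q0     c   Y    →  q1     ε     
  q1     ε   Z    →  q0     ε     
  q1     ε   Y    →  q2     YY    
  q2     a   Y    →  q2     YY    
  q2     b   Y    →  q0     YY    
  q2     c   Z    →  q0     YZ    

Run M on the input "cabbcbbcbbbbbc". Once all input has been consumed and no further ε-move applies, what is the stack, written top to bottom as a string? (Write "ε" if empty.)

YYYYYZ

(q0, cabbcbbcbbbbbc, Z) ⊢ (q2, abbcbbcbbbbbc, YZ) ⊢ (q2, bbcbbcbbbbbc, YYZ) ⊢ (q0, bcbbcbbbbbc, YYYZ) ⊢ (q0, cbbcbbbbbc, YYYZ) ⊢ (q1, bbcbbbbbc, YYZ) ⊢ (q2, bbcbbbbbc, YYYZ) ⊢ (q0, bcbbbbbc, YYYYZ) ⊢ (q0, cbbbbbc, YYYYZ) ⊢ (q1, bbbbbc, YYYZ) ⊢ (q2, bbbbbc, YYYYZ) ⊢ (q0, bbbbc, YYYYYZ) ⊢ (q0, bbbc, YYYYYZ) ⊢ (q0, bbc, YYYYYZ) ⊢ (q0, bc, YYYYYZ) ⊢ (q0, c, YYYYYZ) ⊢ (q1, ε, YYYYZ) ⊢ (q2, ε, YYYYYZ)
All input consumed in state q2 with stack YYYYYZ.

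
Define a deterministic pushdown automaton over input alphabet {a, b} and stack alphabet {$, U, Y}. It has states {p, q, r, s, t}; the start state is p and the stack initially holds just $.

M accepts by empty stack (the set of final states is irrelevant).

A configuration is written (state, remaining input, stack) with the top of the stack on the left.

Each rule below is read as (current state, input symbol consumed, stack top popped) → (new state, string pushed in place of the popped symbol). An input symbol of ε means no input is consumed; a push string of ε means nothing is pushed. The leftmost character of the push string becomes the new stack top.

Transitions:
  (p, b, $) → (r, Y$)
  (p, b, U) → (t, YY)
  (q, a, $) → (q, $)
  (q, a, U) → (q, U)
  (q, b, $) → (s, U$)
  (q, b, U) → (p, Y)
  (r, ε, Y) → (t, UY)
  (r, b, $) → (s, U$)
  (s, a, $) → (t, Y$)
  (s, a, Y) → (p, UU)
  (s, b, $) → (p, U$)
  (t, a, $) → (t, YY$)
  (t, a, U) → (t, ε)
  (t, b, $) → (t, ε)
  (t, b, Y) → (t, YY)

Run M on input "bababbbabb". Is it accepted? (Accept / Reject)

Reject

(p, bababbbabb, $)
  read b, top $: go to r, push Y$ → (r, ababbbabb, Y$)
  ε-move, top Y: go to t, push UY → (t, ababbbabb, UY$)
  read a, top U: go to t, push ε → (t, babbbabb, Y$)
  read b, top Y: go to t, push YY → (t, abbbabb, YY$)
No transition applies at (t, abbbabb, YY$); input not fully consumed.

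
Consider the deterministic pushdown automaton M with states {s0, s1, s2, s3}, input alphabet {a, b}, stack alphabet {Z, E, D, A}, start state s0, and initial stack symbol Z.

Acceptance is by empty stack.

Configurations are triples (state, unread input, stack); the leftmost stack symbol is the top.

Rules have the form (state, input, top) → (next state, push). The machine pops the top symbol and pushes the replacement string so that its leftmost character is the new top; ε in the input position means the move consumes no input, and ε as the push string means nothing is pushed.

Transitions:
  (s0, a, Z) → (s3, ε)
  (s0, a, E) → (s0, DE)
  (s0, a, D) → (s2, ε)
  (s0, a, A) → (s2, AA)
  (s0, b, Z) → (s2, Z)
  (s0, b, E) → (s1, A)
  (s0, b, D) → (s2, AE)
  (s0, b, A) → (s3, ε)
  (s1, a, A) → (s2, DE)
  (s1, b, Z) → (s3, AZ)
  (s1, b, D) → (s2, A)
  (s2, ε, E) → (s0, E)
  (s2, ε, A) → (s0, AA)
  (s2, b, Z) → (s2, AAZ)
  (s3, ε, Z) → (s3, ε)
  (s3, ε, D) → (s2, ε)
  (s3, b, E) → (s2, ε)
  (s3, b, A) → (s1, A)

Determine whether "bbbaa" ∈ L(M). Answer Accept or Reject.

Reject

(s0, bbbaa, Z) ⊢ (s2, bbaa, Z) ⊢ (s2, baa, AAZ) ⊢ (s0, baa, AAAZ) ⊢ (s3, aa, AAZ)
No transition applies at (s3, aa, AAZ); input not fully consumed.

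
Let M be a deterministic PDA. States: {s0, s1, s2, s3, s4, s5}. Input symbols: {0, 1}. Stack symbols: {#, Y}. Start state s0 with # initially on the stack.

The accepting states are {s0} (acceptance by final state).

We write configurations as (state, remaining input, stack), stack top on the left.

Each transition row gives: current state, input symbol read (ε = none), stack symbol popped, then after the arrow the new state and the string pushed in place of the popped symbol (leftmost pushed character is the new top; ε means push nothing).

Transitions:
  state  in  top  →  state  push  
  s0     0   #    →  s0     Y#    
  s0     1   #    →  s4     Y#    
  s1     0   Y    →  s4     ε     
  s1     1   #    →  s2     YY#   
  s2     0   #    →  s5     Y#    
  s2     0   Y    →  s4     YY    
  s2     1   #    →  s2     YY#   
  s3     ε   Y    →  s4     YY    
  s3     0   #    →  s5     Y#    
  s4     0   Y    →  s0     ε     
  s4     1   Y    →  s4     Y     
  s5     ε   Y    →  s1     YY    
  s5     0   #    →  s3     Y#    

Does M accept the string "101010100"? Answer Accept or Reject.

(s0, 101010100, #) ⊢ (s4, 01010100, Y#) ⊢ (s0, 1010100, #) ⊢ (s4, 010100, Y#) ⊢ (s0, 10100, #) ⊢ (s4, 0100, Y#) ⊢ (s0, 100, #) ⊢ (s4, 00, Y#) ⊢ (s0, 0, #) ⊢ (s0, ε, Y#)
All input consumed; state s0 ∈ F.

Accept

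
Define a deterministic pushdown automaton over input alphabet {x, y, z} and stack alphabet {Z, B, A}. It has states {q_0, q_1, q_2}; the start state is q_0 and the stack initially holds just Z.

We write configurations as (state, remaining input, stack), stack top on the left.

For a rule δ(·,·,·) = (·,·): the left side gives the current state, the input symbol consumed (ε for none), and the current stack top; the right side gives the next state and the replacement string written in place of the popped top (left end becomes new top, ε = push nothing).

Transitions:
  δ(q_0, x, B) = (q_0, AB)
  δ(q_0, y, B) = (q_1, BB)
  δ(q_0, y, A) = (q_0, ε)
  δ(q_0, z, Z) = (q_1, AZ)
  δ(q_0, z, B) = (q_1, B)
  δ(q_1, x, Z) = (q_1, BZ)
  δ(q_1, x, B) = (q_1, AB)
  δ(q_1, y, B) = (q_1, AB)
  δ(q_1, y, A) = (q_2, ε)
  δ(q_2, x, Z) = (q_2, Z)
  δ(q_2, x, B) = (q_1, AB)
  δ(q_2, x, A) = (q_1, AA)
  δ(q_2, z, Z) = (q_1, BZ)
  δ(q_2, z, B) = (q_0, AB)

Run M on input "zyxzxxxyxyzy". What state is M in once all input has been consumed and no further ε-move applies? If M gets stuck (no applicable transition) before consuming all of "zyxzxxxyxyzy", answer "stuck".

(q_0, zyxzxxxyxyzy, Z)
  read z, top Z: go to q_1, push AZ → (q_1, yxzxxxyxyzy, AZ)
  read y, top A: go to q_2, push ε → (q_2, xzxxxyxyzy, Z)
  read x, top Z: go to q_2, push Z → (q_2, zxxxyxyzy, Z)
  read z, top Z: go to q_1, push BZ → (q_1, xxxyxyzy, BZ)
  read x, top B: go to q_1, push AB → (q_1, xxyxyzy, ABZ)
No transition for (q_1, x, top A); M blocks with input xxyxyzy remaining.

stuck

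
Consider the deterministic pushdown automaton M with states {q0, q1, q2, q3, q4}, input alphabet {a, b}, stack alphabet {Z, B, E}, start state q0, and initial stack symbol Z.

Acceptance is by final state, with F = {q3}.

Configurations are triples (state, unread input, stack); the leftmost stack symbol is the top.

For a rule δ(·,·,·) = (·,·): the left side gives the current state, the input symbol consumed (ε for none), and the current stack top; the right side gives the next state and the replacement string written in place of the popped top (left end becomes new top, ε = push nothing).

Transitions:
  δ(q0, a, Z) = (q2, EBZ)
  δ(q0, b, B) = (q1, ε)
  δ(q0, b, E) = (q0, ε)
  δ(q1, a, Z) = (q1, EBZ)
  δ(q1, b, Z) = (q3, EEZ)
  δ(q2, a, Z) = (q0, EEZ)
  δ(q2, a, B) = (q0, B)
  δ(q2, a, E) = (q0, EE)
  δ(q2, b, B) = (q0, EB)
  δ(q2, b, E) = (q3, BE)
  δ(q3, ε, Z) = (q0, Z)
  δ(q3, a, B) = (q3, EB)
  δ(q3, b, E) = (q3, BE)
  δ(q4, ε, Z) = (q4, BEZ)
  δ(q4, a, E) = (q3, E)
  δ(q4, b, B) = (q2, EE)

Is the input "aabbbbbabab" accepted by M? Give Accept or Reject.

(q0, aabbbbbabab, Z)
  read a, top Z: go to q2, push EBZ → (q2, abbbbbabab, EBZ)
  read a, top E: go to q0, push EE → (q0, bbbbbabab, EEBZ)
  read b, top E: go to q0, push ε → (q0, bbbbabab, EBZ)
  read b, top E: go to q0, push ε → (q0, bbbabab, BZ)
  read b, top B: go to q1, push ε → (q1, bbabab, Z)
  read b, top Z: go to q3, push EEZ → (q3, babab, EEZ)
  read b, top E: go to q3, push BE → (q3, abab, BEEZ)
  read a, top B: go to q3, push EB → (q3, bab, EBEEZ)
  read b, top E: go to q3, push BE → (q3, ab, BEBEEZ)
  read a, top B: go to q3, push EB → (q3, b, EBEBEEZ)
  read b, top E: go to q3, push BE → (q3, ε, BEBEBEEZ)
All input consumed; state q3 ∈ F.

Accept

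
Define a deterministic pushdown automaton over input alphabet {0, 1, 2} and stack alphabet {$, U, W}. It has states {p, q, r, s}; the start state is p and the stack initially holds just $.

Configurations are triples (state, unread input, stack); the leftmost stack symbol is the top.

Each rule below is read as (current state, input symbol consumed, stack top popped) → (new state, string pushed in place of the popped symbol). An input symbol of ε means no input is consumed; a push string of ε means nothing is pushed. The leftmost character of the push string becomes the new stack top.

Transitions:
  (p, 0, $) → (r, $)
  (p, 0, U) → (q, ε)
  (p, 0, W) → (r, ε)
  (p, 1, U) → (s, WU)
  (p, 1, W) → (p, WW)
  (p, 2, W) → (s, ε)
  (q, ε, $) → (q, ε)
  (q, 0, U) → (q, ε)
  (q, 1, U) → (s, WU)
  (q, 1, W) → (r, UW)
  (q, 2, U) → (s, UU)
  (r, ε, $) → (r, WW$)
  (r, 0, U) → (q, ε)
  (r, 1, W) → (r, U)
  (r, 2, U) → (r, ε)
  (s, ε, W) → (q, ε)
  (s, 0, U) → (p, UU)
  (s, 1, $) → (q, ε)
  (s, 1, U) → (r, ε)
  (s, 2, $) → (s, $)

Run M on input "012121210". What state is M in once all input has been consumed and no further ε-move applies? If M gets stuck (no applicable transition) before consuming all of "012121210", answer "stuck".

(p, 012121210, $) ⊢ (r, 12121210, $) ⊢ (r, 12121210, WW$) ⊢ (r, 2121210, UW$) ⊢ (r, 121210, W$) ⊢ (r, 21210, U$) ⊢ (r, 1210, $) ⊢ (r, 1210, WW$) ⊢ (r, 210, UW$) ⊢ (r, 10, W$) ⊢ (r, 0, U$) ⊢ (q, ε, $) ⊢ (q, ε, ε)
All input consumed; M is in state q.

q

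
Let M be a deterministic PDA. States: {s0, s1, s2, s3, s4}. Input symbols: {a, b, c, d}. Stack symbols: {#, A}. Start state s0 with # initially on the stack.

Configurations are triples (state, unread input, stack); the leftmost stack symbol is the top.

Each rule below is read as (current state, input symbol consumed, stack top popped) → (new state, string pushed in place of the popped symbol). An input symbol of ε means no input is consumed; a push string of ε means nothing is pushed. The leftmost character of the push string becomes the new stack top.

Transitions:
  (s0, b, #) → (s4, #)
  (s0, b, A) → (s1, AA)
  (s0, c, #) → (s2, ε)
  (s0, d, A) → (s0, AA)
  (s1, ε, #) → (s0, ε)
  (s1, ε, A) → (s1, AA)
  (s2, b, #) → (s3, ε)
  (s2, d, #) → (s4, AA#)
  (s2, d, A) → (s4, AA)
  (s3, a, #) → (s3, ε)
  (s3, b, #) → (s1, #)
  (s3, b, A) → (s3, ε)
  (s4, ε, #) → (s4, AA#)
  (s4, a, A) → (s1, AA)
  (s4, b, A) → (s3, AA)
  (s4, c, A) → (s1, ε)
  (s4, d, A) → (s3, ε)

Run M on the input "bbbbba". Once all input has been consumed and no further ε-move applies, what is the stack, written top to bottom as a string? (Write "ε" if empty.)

ε

(s0, bbbbba, #) ⊢ (s4, bbbba, #) ⊢ (s4, bbbba, AA#) ⊢ (s3, bbba, AAA#) ⊢ (s3, bba, AA#) ⊢ (s3, ba, A#) ⊢ (s3, a, #) ⊢ (s3, ε, ε)
All input consumed in state s3 with stack ε.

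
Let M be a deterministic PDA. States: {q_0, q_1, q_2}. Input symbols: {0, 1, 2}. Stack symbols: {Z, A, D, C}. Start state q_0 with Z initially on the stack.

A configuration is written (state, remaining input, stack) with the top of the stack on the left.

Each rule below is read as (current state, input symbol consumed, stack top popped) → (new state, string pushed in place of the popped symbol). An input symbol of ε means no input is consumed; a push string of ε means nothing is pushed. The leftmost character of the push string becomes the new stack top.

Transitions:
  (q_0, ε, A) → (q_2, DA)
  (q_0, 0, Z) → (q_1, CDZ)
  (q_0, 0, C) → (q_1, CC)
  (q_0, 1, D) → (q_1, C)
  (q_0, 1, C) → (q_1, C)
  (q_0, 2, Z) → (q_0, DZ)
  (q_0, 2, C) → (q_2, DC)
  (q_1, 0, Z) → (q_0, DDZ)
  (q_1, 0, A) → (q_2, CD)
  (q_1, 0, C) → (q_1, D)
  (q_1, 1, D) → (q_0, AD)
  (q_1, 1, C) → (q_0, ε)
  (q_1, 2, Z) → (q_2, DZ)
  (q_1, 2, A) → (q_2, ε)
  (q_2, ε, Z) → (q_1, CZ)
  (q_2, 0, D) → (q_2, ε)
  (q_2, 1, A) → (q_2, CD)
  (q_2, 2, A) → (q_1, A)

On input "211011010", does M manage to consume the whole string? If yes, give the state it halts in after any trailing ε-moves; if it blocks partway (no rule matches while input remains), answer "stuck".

(q_0, 211011010, Z)
  read 2, top Z: go to q_0, push DZ → (q_0, 11011010, DZ)
  read 1, top D: go to q_1, push C → (q_1, 1011010, CZ)
  read 1, top C: go to q_0, push ε → (q_0, 011010, Z)
  read 0, top Z: go to q_1, push CDZ → (q_1, 11010, CDZ)
  read 1, top C: go to q_0, push ε → (q_0, 1010, DZ)
  read 1, top D: go to q_1, push C → (q_1, 010, CZ)
  read 0, top C: go to q_1, push D → (q_1, 10, DZ)
  read 1, top D: go to q_0, push AD → (q_0, 0, ADZ)
  ε-move, top A: go to q_2, push DA → (q_2, 0, DADZ)
  read 0, top D: go to q_2, push ε → (q_2, ε, ADZ)
All input consumed; M is in state q_2.

q_2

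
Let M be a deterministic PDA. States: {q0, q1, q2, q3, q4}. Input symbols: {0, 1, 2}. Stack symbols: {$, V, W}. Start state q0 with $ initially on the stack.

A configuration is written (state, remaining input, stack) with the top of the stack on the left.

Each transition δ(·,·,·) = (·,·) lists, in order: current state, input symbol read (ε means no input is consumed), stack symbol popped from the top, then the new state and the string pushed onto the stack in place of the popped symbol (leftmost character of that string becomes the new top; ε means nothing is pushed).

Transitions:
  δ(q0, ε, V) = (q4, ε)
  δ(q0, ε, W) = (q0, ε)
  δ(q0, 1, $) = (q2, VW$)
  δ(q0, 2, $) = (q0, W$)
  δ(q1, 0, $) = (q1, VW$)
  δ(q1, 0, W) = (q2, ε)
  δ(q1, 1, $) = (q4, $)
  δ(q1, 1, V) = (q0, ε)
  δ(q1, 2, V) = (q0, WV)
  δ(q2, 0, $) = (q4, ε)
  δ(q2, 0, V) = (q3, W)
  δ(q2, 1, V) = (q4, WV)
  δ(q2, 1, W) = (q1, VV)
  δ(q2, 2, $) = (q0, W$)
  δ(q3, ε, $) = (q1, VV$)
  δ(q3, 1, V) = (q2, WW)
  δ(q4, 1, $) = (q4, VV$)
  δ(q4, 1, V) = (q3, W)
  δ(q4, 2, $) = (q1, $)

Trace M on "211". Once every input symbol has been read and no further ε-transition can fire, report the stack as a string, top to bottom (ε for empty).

(q0, 211, $)
  read 2, top $: go to q0, push W$ → (q0, 11, W$)
  ε-move, top W: go to q0, push ε → (q0, 11, $)
  read 1, top $: go to q2, push VW$ → (q2, 1, VW$)
  read 1, top V: go to q4, push WV → (q4, ε, WVW$)
All input consumed in state q4 with stack WVW$.

WVW$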